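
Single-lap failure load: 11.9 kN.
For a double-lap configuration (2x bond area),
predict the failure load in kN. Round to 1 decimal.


Failure load = 11.9 * 2 = 23.8 kN

23.8


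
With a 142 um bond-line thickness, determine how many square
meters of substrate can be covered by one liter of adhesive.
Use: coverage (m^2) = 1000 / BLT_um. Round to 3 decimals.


Coverage = 1000 / 142 = 7.042 m^2

7.042


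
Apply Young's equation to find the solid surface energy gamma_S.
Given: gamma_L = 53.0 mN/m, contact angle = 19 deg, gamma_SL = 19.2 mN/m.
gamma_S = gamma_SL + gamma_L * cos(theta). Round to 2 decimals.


theta_rad = 19 * pi/180 = 0.331613
gamma_S = 19.2 + 53.0 * cos(0.331613)
= 69.31 mN/m

69.31


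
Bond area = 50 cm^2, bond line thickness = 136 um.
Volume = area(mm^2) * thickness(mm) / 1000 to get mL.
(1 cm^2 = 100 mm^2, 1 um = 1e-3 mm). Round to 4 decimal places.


area_mm2 = 50 * 100 = 5000
blt_mm = 136 * 1e-3 = 0.136
vol_mm3 = 5000 * 0.136 = 680.0
vol_mL = 680.0 / 1000 = 0.6800 mL

0.6800


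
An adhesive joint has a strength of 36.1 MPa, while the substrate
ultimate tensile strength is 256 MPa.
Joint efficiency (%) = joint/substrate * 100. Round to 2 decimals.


Efficiency = 36.1 / 256 * 100
= 14.10%

14.10


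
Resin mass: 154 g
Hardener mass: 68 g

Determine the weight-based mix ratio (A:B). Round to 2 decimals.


Ratio = 154 / 68 = 2.26

2.26


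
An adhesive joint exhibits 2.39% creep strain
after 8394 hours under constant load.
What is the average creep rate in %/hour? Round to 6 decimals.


Creep rate = strain / time
= 2.39 / 8394
= 0.000285 %/h

0.000285


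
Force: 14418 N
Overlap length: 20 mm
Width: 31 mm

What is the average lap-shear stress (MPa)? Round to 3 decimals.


Average shear stress = F / (overlap * width)
= 14418 / (20 * 31)
= 23.255 MPa

23.255


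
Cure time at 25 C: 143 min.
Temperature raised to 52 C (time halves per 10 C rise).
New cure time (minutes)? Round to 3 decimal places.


Acceleration factor = 2^(27/10) = 6.4980
New time = 143 / 6.4980 = 22.007 min

22.007


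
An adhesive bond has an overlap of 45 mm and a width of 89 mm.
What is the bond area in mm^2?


Bond area = overlap * width
= 45 * 89
= 4005 mm^2

4005


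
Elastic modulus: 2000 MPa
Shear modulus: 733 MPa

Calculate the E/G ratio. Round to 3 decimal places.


E / G = 2000 / 733 = 2.729

2.729


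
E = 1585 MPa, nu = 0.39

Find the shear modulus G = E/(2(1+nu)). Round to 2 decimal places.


G = 1585 / (2 * 1.39)
= 570.14 MPa

570.14


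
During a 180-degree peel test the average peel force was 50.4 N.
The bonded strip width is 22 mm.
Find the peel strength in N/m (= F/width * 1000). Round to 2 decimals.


Peel strength = F/width * 1000
= 50.4 / 22 * 1000
= 2290.91 N/m

2290.91


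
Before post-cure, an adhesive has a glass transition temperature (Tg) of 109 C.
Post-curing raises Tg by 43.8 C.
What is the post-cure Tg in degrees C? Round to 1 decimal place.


Tg_post = Tg_base + delta_Tg
= 109 + 43.8
= 152.8 C

152.8


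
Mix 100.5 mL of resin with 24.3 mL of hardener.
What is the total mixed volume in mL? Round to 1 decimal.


Total = 100.5 + 24.3 = 124.8 mL

124.8


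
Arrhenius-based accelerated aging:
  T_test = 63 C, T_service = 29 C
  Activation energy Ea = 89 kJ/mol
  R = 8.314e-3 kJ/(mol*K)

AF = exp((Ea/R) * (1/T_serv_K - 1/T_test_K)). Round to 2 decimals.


T_test_K = 336.15, T_serv_K = 302.15
AF = exp((89/8.314e-3) * (1/302.15 - 1/336.15))
= 36.00

36.00


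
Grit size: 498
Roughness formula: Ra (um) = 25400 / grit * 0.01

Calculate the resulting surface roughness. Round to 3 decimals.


Ra = 25400 / 498 * 0.01
= 0.510 um

0.510


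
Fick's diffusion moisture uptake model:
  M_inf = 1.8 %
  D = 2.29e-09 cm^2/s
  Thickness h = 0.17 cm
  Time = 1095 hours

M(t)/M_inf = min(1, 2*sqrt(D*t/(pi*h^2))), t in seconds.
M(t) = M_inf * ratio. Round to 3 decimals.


t_sec = 1095 * 3600 = 3942000
ratio = 2*sqrt(2.29e-09*3942000/(pi*0.17^2))
= min(1, 0.630641)
= 0.630641
M(t) = 1.8 * 0.630641 = 1.135 %

1.135


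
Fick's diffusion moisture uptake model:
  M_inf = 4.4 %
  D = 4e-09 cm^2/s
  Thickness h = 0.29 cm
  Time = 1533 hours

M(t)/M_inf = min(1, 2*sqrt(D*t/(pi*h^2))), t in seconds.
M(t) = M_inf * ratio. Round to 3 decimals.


t_sec = 1533 * 3600 = 5518800
ratio = 2*sqrt(4e-09*5518800/(pi*0.29^2))
= min(1, 0.578109)
= 0.578109
M(t) = 4.4 * 0.578109 = 2.544 %

2.544


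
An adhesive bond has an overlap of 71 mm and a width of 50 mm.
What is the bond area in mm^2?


Bond area = overlap * width
= 71 * 50
= 3550 mm^2

3550


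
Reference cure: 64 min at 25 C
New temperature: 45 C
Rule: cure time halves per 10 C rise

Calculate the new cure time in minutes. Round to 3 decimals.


factor = 2^((45-25)/10) = 4.0000
t_new = 64 / 4.0000 = 16.000 min

16.000


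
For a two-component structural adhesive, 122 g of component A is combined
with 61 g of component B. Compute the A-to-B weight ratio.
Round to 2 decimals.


Weight ratio A:B = 122 / 61
= 2.00

2.00


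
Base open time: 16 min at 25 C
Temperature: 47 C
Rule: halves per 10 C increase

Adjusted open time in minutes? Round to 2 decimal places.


Acceleration = 2^((47-25)/10) = 4.5948
Open time = 16 / 4.5948 = 3.48 min

3.48


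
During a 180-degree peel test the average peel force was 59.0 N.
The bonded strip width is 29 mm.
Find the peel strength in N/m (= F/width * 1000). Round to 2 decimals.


Peel strength = F/width * 1000
= 59.0 / 29 * 1000
= 2034.48 N/m

2034.48


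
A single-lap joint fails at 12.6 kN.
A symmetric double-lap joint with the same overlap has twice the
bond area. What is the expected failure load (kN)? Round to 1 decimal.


Double-lap load = 2 * 12.6 = 25.2 kN

25.2


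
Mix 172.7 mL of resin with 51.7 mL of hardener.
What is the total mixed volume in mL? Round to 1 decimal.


Total = 172.7 + 51.7 = 224.4 mL

224.4


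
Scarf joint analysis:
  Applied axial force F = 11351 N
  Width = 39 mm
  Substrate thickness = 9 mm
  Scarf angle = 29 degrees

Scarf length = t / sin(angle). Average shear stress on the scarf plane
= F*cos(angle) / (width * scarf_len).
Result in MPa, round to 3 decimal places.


Scarf length = 9 / sin(29 deg) = 18.5640 mm
cos(29 deg) = 0.874620
Shear = 11351 * 0.874620 / (39 * 18.5640)
= 13.713 MPa

13.713


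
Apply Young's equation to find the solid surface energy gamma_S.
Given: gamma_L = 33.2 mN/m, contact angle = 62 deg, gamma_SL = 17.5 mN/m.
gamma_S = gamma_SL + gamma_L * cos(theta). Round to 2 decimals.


theta_rad = 62 * pi/180 = 1.082104
gamma_S = 17.5 + 33.2 * cos(1.082104)
= 33.09 mN/m

33.09


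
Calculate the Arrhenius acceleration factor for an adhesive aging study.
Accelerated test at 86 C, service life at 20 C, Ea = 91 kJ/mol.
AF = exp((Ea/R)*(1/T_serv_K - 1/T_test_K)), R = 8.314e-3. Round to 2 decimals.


T_test = 359.15 K, T_serv = 293.15 K
Ea/R = 91 / 0.008314 = 10945.39
AF = exp(10945.39 * (1/293.15 - 1/359.15))
= 954.65

954.65


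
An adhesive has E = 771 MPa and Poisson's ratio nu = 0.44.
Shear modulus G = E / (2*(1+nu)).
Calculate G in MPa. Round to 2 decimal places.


G = 771 / (2*(1+0.44))
= 771 / 2.88
= 267.71 MPa

267.71


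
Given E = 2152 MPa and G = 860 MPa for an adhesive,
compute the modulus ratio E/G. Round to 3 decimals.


E/G ratio = 2152 / 860 = 2.502

2.502


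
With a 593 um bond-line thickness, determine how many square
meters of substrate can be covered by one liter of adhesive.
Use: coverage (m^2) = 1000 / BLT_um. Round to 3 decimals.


Coverage = 1000 / 593 = 1.686 m^2

1.686


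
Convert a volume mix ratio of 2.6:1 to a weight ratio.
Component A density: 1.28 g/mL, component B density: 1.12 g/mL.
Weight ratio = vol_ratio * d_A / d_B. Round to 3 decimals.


= 2.6 * 1.28 / 1.12 = 2.971

2.971


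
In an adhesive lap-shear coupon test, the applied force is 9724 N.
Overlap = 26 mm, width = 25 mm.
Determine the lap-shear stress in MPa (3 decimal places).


stress = F / (overlap * width)
= 9724 / (26 * 25)
= 14.960 MPa

14.960


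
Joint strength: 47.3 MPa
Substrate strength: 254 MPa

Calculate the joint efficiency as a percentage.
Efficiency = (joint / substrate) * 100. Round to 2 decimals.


Efficiency = (47.3 / 254) * 100 = 18.62%

18.62


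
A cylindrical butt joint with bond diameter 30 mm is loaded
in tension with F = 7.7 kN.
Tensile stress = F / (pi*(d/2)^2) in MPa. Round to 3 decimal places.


Area = pi * (30/2)^2 = 706.8583 mm^2
Stress = 7.7*1000 / 706.8583
= 10.893 MPa

10.893


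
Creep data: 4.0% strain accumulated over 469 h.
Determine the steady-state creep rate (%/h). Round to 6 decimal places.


Rate = 4.0 / 469 = 0.008529 %/h

0.008529


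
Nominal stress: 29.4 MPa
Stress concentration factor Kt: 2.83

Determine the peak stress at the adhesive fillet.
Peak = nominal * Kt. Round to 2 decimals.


Peak stress = 29.4 * 2.83
= 83.20 MPa

83.20


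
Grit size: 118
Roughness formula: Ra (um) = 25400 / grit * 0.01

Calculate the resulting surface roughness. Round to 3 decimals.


Ra = 25400 / 118 * 0.01
= 2.153 um

2.153


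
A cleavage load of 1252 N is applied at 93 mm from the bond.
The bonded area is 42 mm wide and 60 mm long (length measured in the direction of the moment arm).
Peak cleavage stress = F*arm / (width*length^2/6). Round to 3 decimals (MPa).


Moment = 1252 * 93 = 116436 N*mm
Section modulus = 42 * 3600 / 6 = 151200 / 6 mm^3
Stress = 116436 / (151200 / 6) = 698616 / 151200
= 4.620 MPa

4.620


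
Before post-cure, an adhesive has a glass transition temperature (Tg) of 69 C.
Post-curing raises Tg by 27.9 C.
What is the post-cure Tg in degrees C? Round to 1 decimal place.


Tg_post = Tg_base + delta_Tg
= 69 + 27.9
= 96.9 C

96.9


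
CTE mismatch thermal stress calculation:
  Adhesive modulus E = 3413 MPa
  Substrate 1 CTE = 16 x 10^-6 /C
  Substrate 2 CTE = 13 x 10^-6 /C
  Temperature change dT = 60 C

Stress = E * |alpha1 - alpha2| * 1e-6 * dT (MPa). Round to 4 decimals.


delta_alpha = |16 - 13| = 3 x 10^-6/C
Stress = 3413 * 3e-6 * 60
= 0.6143 MPa

0.6143


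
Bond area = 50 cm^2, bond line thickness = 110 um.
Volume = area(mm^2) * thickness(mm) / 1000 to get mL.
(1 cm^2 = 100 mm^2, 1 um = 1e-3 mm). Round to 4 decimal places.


area_mm2 = 50 * 100 = 5000
blt_mm = 110 * 1e-3 = 0.11
vol_mm3 = 5000 * 0.11 = 550.0
vol_mL = 550.0 / 1000 = 0.5500 mL

0.5500


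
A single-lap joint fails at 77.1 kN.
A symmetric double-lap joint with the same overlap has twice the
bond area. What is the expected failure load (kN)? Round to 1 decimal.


Double-lap load = 2 * 77.1 = 154.2 kN

154.2


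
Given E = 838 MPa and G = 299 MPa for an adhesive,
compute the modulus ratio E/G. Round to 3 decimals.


E/G ratio = 838 / 299 = 2.803

2.803


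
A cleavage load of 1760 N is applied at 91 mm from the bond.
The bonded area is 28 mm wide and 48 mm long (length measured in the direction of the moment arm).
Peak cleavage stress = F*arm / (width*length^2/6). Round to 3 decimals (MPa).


Moment = 1760 * 91 = 160160 N*mm
Section modulus = 28 * 2304 / 6 = 64512 / 6 mm^3
Stress = 160160 / (64512 / 6) = 960960 / 64512
= 14.896 MPa

14.896


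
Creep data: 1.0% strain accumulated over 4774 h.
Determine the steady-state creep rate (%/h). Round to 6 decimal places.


Rate = 1.0 / 4774 = 0.000209 %/h

0.000209


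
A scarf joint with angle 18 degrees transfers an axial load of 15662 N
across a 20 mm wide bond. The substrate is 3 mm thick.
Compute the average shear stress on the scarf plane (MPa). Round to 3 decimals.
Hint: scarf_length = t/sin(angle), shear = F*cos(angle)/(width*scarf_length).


scarf_length = 3 / sin(18 deg) = 9.7082 mm
cos(18 deg) = 0.951057
shear stress = 15662 * 0.951057 / (20 * 9.7082)
= 76.716 MPa

76.716


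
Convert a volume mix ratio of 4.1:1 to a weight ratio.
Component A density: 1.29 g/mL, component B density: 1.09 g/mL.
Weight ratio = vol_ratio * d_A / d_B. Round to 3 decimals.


= 4.1 * 1.29 / 1.09 = 4.852

4.852


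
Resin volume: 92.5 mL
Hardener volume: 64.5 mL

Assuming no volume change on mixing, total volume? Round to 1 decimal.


V_total = 92.5 + 64.5 = 157.0 mL

157.0


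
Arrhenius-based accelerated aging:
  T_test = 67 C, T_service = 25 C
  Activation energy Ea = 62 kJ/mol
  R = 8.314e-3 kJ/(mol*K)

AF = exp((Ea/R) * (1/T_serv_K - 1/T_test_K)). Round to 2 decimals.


T_test_K = 340.15, T_serv_K = 298.15
AF = exp((62/8.314e-3) * (1/298.15 - 1/340.15))
= 21.94

21.94


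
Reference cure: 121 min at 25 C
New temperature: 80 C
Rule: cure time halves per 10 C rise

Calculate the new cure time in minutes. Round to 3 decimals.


factor = 2^((80-25)/10) = 45.2548
t_new = 121 / 45.2548 = 2.674 min

2.674


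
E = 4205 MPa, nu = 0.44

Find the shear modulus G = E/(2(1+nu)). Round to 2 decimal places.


G = 4205 / (2 * 1.44)
= 1460.07 MPa

1460.07


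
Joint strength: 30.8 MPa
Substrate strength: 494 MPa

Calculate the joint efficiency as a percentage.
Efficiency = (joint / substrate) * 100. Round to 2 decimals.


Efficiency = (30.8 / 494) * 100 = 6.23%

6.23


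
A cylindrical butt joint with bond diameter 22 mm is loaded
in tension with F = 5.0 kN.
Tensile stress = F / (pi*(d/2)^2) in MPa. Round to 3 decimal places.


Area = pi * (22/2)^2 = 380.1327 mm^2
Stress = 5.0*1000 / 380.1327
= 13.153 MPa

13.153


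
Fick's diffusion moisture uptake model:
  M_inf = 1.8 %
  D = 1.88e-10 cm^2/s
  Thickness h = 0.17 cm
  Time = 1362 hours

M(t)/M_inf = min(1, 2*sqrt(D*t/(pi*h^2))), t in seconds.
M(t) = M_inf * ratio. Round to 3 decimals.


t_sec = 1362 * 3600 = 4903200
ratio = 2*sqrt(1.88e-10*4903200/(pi*0.17^2))
= min(1, 0.201523)
= 0.201523
M(t) = 1.8 * 0.201523 = 0.363 %

0.363


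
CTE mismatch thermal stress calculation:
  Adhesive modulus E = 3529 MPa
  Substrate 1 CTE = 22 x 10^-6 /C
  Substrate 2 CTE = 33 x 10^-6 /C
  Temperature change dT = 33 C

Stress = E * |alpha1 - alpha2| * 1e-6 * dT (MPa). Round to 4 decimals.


delta_alpha = |22 - 33| = 11 x 10^-6/C
Stress = 3529 * 11e-6 * 33
= 1.2810 MPa

1.2810


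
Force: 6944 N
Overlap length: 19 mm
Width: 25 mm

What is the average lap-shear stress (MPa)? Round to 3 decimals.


Average shear stress = F / (overlap * width)
= 6944 / (19 * 25)
= 14.619 MPa

14.619


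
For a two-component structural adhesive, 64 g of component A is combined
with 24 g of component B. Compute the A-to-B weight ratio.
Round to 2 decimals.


Weight ratio A:B = 64 / 24
= 2.67

2.67


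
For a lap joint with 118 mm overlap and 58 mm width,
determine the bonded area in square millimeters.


Area = 118 * 58 = 6844 mm^2

6844


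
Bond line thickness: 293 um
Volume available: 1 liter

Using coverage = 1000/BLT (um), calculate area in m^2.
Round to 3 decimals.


1 L = 1e6 mm^3, thickness = 293 um = 0.293 mm
Area = 1e6 / 0.293 mm^2 = (1e6 / 0.293) / 1e6 m^2 = 1000 / 293 m^2
= 3.413 m^2

3.413


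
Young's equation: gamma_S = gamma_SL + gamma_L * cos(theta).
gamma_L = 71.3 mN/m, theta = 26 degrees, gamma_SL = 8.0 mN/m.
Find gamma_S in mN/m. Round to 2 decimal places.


cos(26 deg) = 0.898794
gamma_S = 8.0 + 71.3 * 0.898794
= 72.08 mN/m

72.08


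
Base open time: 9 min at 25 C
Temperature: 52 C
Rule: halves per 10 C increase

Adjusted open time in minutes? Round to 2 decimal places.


Acceleration = 2^((52-25)/10) = 6.4980
Open time = 9 / 6.4980 = 1.39 min

1.39


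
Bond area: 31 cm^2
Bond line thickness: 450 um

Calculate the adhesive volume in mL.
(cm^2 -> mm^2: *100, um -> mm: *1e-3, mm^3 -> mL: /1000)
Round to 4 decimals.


V = 31*100 * 450*1e-3 / 1000
= 1.3950 mL

1.3950


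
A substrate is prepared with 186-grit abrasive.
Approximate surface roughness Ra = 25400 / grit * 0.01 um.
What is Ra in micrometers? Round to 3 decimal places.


Ra = 25400 / 186 * 0.01 = 1.366 um

1.366


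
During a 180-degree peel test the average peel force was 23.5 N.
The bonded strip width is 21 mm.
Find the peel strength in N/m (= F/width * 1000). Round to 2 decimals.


Peel strength = F/width * 1000
= 23.5 / 21 * 1000
= 1119.05 N/m

1119.05


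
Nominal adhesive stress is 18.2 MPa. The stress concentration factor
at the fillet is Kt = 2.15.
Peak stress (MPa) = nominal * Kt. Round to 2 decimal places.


Peak = 18.2 * 2.15 = 39.13 MPa

39.13


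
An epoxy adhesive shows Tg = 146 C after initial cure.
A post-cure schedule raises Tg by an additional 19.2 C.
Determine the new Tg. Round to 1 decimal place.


New Tg = 146 + 19.2
= 165.2 C

165.2


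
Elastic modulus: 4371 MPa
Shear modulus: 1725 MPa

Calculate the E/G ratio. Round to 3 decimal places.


E / G = 4371 / 1725 = 2.534

2.534


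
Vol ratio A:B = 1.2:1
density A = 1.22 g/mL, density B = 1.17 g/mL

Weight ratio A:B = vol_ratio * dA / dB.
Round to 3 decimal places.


Weight ratio = 1.2 * 1.22 / 1.17
= 1.251

1.251


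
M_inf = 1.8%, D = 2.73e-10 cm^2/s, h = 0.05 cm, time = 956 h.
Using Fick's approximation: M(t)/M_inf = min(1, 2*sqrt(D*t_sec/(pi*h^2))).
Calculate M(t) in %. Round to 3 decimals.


t = 3441600 s
ratio = min(1, 2*sqrt(2.73e-10*3441600/(pi*0.0025)))
= 0.691746
M(t) = 1.8 * 0.691746 = 1.245%

1.245


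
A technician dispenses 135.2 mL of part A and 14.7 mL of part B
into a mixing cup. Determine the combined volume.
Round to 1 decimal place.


Combined volume = 135.2 + 14.7
= 149.9 mL

149.9


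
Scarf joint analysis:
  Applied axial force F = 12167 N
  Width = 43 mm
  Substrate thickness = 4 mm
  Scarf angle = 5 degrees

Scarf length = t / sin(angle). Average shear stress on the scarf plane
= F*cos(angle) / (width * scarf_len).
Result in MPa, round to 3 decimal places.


Scarf length = 4 / sin(5 deg) = 45.8949 mm
cos(5 deg) = 0.996195
Shear = 12167 * 0.996195 / (43 * 45.8949)
= 6.142 MPa

6.142


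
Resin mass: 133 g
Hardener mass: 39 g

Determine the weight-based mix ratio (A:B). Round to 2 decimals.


Ratio = 133 / 39 = 3.41

3.41


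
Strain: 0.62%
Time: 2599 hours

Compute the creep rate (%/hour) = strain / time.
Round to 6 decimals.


Creep rate = 0.62 / 2599
= 0.000239 %/h

0.000239


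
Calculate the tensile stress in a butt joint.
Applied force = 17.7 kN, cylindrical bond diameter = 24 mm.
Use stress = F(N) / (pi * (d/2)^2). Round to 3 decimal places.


A = pi * 12.0^2 = 452.3893 mm^2
sigma = 17700.0 / 452.3893 = 39.126 MPa

39.126


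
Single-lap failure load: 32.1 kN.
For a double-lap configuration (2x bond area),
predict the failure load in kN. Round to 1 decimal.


Failure load = 32.1 * 2 = 64.2 kN

64.2


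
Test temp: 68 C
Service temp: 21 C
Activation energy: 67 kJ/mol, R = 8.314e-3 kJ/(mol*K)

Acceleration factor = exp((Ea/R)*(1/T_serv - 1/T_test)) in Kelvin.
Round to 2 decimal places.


AF = exp((67/0.008314)*(1/294.15 - 1/341.15))
= 43.57

43.57


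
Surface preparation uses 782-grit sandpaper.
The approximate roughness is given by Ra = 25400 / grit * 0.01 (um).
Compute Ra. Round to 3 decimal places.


Ra = 25400 / 782 * 0.01
= 254 / 782
= 0.325 um

0.325


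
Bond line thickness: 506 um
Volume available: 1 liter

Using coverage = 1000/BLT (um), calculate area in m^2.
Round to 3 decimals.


1 L = 1e6 mm^3, thickness = 506 um = 0.506 mm
Area = 1e6 / 0.506 mm^2 = (1e6 / 0.506) / 1e6 m^2 = 1000 / 506 m^2
= 1.976 m^2

1.976


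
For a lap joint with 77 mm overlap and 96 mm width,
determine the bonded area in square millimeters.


Area = 77 * 96 = 7392 mm^2

7392


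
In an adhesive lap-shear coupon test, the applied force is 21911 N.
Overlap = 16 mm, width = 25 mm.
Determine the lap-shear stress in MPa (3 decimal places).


stress = F / (overlap * width)
= 21911 / (16 * 25)
= 54.778 MPa

54.778


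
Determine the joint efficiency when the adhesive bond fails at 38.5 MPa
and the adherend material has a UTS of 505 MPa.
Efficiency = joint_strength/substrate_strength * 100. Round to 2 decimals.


Joint efficiency = 38.5 / 505 * 100
= 7.62%

7.62


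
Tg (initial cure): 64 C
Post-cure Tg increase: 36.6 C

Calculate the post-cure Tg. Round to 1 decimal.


Post-cure Tg = 64 + 36.6 = 100.6 C

100.6


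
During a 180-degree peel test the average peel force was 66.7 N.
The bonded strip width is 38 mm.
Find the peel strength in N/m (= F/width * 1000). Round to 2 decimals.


Peel strength = F/width * 1000
= 66.7 / 38 * 1000
= 1755.26 N/m

1755.26


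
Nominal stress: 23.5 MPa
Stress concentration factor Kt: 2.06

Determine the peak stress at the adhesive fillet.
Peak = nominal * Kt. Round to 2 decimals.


Peak stress = 23.5 * 2.06
= 48.41 MPa

48.41


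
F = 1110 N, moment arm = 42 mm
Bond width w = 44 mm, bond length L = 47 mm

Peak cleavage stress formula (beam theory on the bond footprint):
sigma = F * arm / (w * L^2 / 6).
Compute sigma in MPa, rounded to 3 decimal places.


sigma = (1110 * 42) / (44 * 2209 / 6)
= 46620 * 6 / 97196
= 279720 / 97196
= 2.878 MPa

2.878


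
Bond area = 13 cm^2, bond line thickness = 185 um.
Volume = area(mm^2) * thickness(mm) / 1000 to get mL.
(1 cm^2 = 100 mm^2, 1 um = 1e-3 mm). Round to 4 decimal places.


area_mm2 = 13 * 100 = 1300
blt_mm = 185 * 1e-3 = 0.185
vol_mm3 = 1300 * 0.185 = 240.5
vol_mL = 240.5 / 1000 = 0.2405 mL

0.2405


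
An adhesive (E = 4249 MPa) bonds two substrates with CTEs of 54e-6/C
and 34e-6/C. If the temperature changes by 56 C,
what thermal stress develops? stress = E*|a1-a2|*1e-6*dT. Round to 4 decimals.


Stress = 4249 * |54 - 34| * 1e-6 * 56
= 4.7589 MPa

4.7589


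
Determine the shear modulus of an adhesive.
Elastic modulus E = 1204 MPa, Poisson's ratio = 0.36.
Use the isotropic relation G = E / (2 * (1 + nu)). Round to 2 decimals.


G = 1204 / (2*(1+0.36)) = 1204 / 2.72
= 442.65 MPa

442.65


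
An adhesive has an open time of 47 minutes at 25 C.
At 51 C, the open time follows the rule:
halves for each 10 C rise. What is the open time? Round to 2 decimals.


Factor = 2^((51-25)/10) = 6.0629
Open time = 47 / 6.0629 = 7.75 min

7.75


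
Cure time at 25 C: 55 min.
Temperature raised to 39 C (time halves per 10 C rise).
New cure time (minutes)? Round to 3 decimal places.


Acceleration factor = 2^(14/10) = 2.6390
New time = 55 / 2.6390 = 20.841 min

20.841


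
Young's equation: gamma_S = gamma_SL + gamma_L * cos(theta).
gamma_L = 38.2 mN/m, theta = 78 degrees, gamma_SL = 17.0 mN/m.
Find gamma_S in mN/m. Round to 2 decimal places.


cos(78 deg) = 0.207912
gamma_S = 17.0 + 38.2 * 0.207912
= 24.94 mN/m

24.94


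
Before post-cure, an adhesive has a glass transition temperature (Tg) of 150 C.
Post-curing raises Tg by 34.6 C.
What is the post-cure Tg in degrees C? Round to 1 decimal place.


Tg_post = Tg_base + delta_Tg
= 150 + 34.6
= 184.6 C

184.6


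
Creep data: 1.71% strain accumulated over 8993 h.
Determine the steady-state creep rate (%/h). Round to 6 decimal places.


Rate = 1.71 / 8993 = 0.000190 %/h

0.000190


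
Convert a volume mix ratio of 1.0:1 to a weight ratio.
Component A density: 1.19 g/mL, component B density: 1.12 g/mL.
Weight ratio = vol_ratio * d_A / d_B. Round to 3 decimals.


= 1.0 * 1.19 / 1.12 = 1.063

1.063


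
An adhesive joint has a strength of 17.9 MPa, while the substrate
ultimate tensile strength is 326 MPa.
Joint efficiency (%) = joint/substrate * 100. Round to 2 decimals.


Efficiency = 17.9 / 326 * 100
= 5.49%

5.49


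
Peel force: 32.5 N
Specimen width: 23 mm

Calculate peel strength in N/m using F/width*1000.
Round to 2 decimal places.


Peel strength = 32.5 / 23 * 1000 = 1413.04 N/m

1413.04


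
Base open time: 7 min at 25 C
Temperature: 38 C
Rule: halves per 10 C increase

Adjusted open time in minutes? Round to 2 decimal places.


Acceleration = 2^((38-25)/10) = 2.4623
Open time = 7 / 2.4623 = 2.84 min

2.84


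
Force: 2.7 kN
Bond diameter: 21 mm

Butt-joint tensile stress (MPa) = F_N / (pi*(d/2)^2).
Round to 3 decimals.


F_N = 2.7 * 1000 = 2700.0 N
A = pi*(10.5)^2 = 346.3606 mm^2
stress = 2700.0 / 346.3606 = 7.795 MPa

7.795


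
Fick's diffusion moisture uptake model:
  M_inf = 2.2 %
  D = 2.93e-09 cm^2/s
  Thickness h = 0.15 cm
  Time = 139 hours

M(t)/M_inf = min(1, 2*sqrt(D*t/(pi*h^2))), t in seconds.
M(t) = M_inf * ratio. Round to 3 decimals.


t_sec = 139 * 3600 = 500400
ratio = 2*sqrt(2.93e-09*500400/(pi*0.15^2))
= min(1, 0.288042)
= 0.288042
M(t) = 2.2 * 0.288042 = 0.634 %

0.634


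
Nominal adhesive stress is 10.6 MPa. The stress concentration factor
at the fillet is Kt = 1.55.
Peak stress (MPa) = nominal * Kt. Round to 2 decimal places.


Peak = 10.6 * 1.55 = 16.43 MPa

16.43


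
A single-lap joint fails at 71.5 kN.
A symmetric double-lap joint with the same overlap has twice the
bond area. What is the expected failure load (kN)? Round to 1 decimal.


Double-lap load = 2 * 71.5 = 143.0 kN

143.0


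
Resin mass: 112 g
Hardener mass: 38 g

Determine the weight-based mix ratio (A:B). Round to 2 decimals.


Ratio = 112 / 38 = 2.95

2.95


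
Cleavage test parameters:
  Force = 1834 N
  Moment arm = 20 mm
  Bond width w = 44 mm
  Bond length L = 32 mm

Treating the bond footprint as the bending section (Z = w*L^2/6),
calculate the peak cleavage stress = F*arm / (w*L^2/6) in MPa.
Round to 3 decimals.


M = 1834 * 20 = 36680 N*mm
Z = 44 * 32^2 / 6 = 45056 / 6 mm^3
sigma = M / Z = 6 * 36680 / 45056 = 220080 / 45056
= 4.885 MPa

4.885


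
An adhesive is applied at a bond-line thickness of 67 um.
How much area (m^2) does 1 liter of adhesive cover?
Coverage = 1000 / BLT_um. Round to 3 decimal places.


Coverage = 1000 / 67 = 14.925 m^2

14.925


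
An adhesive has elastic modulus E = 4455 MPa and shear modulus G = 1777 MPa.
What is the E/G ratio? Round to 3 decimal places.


E/G = 4455 / 1777 = 2.507

2.507


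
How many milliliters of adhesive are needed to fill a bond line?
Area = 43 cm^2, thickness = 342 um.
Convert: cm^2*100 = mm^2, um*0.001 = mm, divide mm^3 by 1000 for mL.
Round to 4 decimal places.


= (43 * 100) * (342 * 0.001) / 1000
= 1.4706 mL

1.4706


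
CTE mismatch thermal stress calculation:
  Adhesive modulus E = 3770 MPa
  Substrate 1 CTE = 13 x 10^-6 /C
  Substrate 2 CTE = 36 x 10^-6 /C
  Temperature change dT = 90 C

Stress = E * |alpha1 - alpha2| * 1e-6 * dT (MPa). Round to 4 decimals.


delta_alpha = |13 - 36| = 23 x 10^-6/C
Stress = 3770 * 23e-6 * 90
= 7.8039 MPa

7.8039


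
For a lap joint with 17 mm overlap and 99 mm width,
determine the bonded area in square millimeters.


Area = 17 * 99 = 1683 mm^2

1683


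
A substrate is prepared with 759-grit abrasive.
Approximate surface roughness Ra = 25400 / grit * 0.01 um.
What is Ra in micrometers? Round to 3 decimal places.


Ra = 25400 / 759 * 0.01 = 0.335 um

0.335


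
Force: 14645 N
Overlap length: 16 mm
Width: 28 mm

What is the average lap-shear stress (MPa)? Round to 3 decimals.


Average shear stress = F / (overlap * width)
= 14645 / (16 * 28)
= 32.690 MPa

32.690


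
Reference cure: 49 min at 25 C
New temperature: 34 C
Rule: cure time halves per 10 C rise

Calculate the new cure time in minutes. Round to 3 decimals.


factor = 2^((34-25)/10) = 1.8661
t_new = 49 / 1.8661 = 26.258 min

26.258


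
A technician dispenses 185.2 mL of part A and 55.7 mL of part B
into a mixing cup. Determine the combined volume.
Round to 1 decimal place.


Combined volume = 185.2 + 55.7
= 240.9 mL

240.9


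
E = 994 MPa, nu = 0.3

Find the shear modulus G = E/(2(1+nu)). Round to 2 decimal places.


G = 994 / (2 * 1.30)
= 382.31 MPa

382.31


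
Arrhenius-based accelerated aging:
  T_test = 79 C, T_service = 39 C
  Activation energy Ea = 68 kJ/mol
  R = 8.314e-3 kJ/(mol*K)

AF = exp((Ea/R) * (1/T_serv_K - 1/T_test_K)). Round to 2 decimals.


T_test_K = 352.15, T_serv_K = 312.15
AF = exp((68/8.314e-3) * (1/312.15 - 1/352.15))
= 19.61

19.61


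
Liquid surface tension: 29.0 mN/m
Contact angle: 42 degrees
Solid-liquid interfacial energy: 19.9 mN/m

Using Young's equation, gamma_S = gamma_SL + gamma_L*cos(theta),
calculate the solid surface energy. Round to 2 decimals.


gamma_S = 19.9 + 29.0 * cos(42)
= 41.45 mN/m

41.45


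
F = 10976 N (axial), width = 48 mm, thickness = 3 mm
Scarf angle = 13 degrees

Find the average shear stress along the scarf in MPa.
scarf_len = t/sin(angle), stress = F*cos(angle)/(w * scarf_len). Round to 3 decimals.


scarf_len = 3/sin(13 deg) = 13.3362
cos(13 deg) = 0.974370
stress = 10976*0.974370/(48*13.3362) = 16.707 MPa

16.707


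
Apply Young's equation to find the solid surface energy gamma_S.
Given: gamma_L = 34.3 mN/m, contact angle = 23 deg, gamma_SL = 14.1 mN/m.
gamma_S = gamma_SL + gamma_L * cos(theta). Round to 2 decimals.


theta_rad = 23 * pi/180 = 0.401426
gamma_S = 14.1 + 34.3 * cos(0.401426)
= 45.67 mN/m

45.67


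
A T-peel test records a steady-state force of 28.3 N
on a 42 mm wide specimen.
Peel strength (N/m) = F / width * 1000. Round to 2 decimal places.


Peel strength = 28.3 / 42 * 1000
= 673.81 N/m

673.81


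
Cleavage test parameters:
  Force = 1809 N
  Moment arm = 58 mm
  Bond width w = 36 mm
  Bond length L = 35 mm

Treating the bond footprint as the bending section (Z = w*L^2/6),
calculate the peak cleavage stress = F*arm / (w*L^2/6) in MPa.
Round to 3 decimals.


M = 1809 * 58 = 104922 N*mm
Z = 36 * 35^2 / 6 = 44100 / 6 mm^3
sigma = M / Z = 6 * 104922 / 44100 = 629532 / 44100
= 14.275 MPa

14.275


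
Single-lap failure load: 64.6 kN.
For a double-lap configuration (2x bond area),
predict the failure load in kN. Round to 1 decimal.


Failure load = 64.6 * 2 = 129.2 kN

129.2


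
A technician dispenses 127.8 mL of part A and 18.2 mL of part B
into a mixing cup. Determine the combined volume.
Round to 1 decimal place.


Combined volume = 127.8 + 18.2
= 146.0 mL

146.0


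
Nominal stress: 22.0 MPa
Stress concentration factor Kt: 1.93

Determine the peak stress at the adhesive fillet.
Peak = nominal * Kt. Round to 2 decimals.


Peak stress = 22.0 * 1.93
= 42.46 MPa

42.46


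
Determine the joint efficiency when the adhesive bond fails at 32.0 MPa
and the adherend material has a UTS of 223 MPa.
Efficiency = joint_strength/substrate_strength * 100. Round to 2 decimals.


Joint efficiency = 32.0 / 223 * 100
= 14.35%

14.35


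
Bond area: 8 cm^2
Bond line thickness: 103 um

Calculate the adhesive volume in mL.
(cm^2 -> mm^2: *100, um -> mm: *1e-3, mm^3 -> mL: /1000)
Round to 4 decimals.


V = 8*100 * 103*1e-3 / 1000
= 0.0824 mL

0.0824


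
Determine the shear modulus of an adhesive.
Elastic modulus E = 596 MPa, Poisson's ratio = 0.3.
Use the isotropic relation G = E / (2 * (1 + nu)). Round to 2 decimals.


G = 596 / (2*(1+0.3)) = 596 / 2.60
= 229.23 MPa

229.23


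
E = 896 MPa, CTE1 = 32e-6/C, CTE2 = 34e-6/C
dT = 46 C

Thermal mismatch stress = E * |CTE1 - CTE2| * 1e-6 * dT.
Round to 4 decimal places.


= 896 * 2e-6 * 46
= 0.0824 MPa

0.0824


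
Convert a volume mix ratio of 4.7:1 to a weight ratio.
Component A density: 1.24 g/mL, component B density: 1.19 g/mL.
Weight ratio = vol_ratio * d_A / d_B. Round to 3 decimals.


= 4.7 * 1.24 / 1.19 = 4.897

4.897


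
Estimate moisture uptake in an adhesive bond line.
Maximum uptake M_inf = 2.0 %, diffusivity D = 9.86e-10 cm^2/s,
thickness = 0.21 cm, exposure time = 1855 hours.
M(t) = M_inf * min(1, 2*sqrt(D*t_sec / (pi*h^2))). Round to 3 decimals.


Convert time: 1855 h = 6678000 s
ratio = min(1, 2*sqrt(9.86e-10*6678000/(pi*0.21^2)))
= 0.436011
M(t) = 2.0 * 0.436011 = 0.872%

0.872


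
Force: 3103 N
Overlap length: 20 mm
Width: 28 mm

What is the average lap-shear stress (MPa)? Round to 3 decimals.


Average shear stress = F / (overlap * width)
= 3103 / (20 * 28)
= 5.541 MPa

5.541


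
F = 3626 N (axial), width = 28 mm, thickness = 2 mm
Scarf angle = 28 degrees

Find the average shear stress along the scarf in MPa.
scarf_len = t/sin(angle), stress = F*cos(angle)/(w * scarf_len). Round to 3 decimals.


scarf_len = 2/sin(28 deg) = 4.2601
cos(28 deg) = 0.882948
stress = 3626*0.882948/(28*4.2601) = 26.840 MPa

26.840


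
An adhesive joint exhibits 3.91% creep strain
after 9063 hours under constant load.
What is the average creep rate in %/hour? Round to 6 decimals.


Creep rate = strain / time
= 3.91 / 9063
= 0.000431 %/h

0.000431


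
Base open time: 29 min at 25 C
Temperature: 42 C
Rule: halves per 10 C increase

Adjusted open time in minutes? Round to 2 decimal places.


Acceleration = 2^((42-25)/10) = 3.2490
Open time = 29 / 3.2490 = 8.93 min

8.93


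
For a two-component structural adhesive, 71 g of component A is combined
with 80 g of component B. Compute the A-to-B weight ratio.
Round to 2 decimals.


Weight ratio A:B = 71 / 80
= 0.89

0.89


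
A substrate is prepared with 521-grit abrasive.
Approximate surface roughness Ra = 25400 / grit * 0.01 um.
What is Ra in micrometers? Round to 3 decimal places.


Ra = 25400 / 521 * 0.01 = 0.488 um

0.488


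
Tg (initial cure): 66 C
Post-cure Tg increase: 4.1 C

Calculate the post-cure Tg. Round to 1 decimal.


Post-cure Tg = 66 + 4.1 = 70.1 C

70.1


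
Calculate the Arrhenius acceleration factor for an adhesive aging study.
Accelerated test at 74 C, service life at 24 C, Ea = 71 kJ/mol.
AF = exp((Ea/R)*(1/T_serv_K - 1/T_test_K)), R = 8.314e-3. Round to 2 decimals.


T_test = 347.15 K, T_serv = 297.15 K
Ea/R = 71 / 0.008314 = 8539.81
AF = exp(8539.81 * (1/297.15 - 1/347.15))
= 62.76

62.76


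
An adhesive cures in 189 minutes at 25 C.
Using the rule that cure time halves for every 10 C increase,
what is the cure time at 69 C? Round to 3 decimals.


Factor = 2^((69 - 25) / 10) = 21.1121
Cure time = 189 / 21.1121
= 8.952 minutes

8.952


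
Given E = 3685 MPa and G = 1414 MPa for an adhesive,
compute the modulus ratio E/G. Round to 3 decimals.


E/G ratio = 3685 / 1414 = 2.606

2.606


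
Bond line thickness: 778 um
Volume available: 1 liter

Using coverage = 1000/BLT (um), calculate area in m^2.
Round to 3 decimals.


1 L = 1e6 mm^3, thickness = 778 um = 0.778 mm
Area = 1e6 / 0.778 mm^2 = (1e6 / 0.778) / 1e6 m^2 = 1000 / 778 m^2
= 1.285 m^2

1.285


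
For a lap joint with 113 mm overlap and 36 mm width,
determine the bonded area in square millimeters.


Area = 113 * 36 = 4068 mm^2

4068


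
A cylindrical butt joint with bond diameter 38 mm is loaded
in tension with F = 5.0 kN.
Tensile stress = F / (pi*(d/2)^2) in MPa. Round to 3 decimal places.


Area = pi * (38/2)^2 = 1134.1149 mm^2
Stress = 5.0*1000 / 1134.1149
= 4.409 MPa

4.409


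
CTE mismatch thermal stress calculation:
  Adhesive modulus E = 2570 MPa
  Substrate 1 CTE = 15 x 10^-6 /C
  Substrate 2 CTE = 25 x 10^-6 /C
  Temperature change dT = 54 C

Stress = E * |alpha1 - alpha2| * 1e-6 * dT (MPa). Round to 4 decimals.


delta_alpha = |15 - 25| = 10 x 10^-6/C
Stress = 2570 * 10e-6 * 54
= 1.3878 MPa

1.3878


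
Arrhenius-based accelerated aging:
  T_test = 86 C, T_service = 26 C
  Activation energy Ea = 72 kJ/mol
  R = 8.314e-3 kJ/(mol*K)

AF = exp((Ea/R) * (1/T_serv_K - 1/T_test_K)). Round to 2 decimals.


T_test_K = 359.15, T_serv_K = 299.15
AF = exp((72/8.314e-3) * (1/299.15 - 1/359.15))
= 126.00

126.00


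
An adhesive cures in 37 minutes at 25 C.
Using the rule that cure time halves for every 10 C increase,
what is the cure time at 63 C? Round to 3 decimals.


Factor = 2^((63 - 25) / 10) = 13.9288
Cure time = 37 / 13.9288
= 2.656 minutes

2.656


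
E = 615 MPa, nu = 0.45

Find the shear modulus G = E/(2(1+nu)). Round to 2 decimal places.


G = 615 / (2 * 1.45)
= 212.07 MPa

212.07


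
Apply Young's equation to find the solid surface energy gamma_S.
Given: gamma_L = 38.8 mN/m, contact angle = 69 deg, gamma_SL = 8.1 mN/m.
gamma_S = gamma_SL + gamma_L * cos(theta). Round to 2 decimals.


theta_rad = 69 * pi/180 = 1.204277
gamma_S = 8.1 + 38.8 * cos(1.204277)
= 22.00 mN/m

22.00


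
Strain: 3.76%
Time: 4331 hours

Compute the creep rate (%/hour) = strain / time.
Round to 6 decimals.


Creep rate = 3.76 / 4331
= 0.000868 %/h

0.000868


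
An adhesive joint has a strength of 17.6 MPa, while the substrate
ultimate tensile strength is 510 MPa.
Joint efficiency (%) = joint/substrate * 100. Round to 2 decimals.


Efficiency = 17.6 / 510 * 100
= 3.45%

3.45


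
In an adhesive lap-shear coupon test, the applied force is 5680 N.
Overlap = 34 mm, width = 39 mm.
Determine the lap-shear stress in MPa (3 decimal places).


stress = F / (overlap * width)
= 5680 / (34 * 39)
= 4.284 MPa

4.284


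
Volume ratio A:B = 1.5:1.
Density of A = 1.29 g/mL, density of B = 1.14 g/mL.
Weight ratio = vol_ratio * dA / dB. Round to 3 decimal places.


Wt ratio = 1.5 * 1.29 / 1.14
= 1.697

1.697


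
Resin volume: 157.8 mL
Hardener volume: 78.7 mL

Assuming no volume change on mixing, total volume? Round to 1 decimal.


V_total = 157.8 + 78.7 = 236.5 mL

236.5


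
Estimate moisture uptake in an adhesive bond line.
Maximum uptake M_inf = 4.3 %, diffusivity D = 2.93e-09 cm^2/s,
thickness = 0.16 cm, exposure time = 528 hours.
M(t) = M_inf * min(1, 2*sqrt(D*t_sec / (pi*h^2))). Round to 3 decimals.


Convert time: 528 h = 1900800 s
ratio = min(1, 2*sqrt(2.93e-09*1900800/(pi*0.16^2)))
= 0.526305
M(t) = 4.3 * 0.526305 = 2.263%

2.263


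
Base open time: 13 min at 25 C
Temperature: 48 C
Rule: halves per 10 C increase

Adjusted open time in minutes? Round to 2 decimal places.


Acceleration = 2^((48-25)/10) = 4.9246
Open time = 13 / 4.9246 = 2.64 min

2.64


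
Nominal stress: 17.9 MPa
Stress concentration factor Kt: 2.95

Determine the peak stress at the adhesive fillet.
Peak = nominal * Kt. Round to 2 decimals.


Peak stress = 17.9 * 2.95
= 52.81 MPa

52.81


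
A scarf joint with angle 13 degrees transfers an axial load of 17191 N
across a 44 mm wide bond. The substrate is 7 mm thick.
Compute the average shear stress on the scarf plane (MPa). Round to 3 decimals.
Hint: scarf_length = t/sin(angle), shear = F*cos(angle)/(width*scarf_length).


scarf_length = 7 / sin(13 deg) = 31.1179 mm
cos(13 deg) = 0.974370
shear stress = 17191 * 0.974370 / (44 * 31.1179)
= 12.234 MPa

12.234


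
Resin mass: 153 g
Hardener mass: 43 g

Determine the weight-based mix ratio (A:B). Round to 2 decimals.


Ratio = 153 / 43 = 3.56

3.56


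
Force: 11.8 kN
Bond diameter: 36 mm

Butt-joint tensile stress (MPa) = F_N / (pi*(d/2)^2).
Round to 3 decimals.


F_N = 11.8 * 1000 = 11800.0 N
A = pi*(18.0)^2 = 1017.8760 mm^2
stress = 11800.0 / 1017.8760 = 11.593 MPa

11.593


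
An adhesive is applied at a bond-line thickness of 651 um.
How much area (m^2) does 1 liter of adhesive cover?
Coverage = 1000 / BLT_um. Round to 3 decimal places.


Coverage = 1000 / 651 = 1.536 m^2

1.536


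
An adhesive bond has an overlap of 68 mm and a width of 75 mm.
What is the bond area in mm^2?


Bond area = overlap * width
= 68 * 75
= 5100 mm^2

5100


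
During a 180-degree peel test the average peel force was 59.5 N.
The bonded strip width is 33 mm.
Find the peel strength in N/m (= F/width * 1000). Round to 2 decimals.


Peel strength = F/width * 1000
= 59.5 / 33 * 1000
= 1803.03 N/m

1803.03


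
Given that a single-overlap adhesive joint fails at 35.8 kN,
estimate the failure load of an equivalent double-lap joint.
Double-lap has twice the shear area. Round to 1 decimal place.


Double-lap factor = 2
Expected load = 35.8 * 2 = 71.6 kN

71.6


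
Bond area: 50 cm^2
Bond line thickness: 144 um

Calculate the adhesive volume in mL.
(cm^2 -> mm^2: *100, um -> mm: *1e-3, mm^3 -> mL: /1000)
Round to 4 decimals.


V = 50*100 * 144*1e-3 / 1000
= 0.7200 mL

0.7200


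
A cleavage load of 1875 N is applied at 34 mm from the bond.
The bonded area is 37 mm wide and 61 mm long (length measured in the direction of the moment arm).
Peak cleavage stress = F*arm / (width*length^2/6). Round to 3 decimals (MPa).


Moment = 1875 * 34 = 63750 N*mm
Section modulus = 37 * 3721 / 6 = 137677 / 6 mm^3
Stress = 63750 / (137677 / 6) = 382500 / 137677
= 2.778 MPa

2.778
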